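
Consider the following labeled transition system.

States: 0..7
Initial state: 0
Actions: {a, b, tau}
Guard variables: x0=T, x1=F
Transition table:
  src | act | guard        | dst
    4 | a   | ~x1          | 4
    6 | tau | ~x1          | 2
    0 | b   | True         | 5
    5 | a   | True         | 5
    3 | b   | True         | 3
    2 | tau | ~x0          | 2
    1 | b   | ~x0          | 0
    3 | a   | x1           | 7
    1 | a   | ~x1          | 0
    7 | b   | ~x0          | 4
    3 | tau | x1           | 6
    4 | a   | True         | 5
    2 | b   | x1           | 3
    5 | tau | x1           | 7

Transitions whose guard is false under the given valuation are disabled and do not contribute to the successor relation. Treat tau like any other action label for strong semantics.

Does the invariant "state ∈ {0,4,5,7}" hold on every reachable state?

Inv-set: {0,4,5,7}
Reach set: {0,5}
  0: ✓
  5: ✓

Answer: INVARIANT HOLDS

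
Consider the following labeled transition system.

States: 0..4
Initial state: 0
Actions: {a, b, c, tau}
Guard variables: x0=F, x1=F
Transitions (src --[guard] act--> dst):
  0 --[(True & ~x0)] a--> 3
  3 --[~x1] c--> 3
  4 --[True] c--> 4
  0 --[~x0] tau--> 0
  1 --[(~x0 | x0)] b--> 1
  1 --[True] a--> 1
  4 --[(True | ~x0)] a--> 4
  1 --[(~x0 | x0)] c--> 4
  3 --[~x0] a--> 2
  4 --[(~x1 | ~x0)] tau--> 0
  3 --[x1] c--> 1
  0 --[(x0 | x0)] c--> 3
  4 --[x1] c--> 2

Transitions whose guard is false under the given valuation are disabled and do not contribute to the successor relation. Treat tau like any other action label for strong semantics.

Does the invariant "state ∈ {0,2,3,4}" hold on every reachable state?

Allowed set {0,2,3,4}
Reach set: {0,2,3}
  0: safe
  2: safe
  3: safe

Answer: INVARIANT HOLDS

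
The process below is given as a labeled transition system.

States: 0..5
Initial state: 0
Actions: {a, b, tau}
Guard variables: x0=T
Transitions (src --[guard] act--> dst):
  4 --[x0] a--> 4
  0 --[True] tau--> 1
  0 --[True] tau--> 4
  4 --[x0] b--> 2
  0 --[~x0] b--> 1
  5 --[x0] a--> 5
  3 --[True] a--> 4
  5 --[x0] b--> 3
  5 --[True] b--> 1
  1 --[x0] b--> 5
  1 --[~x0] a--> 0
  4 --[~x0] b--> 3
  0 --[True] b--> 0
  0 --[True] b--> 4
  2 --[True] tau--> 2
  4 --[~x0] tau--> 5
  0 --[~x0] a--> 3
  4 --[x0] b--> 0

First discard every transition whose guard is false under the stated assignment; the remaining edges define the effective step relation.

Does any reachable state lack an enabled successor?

Answer: DEADLOCK-FREE

Analysis:
Reachable = {0,1,2,3,4,5}
  0: b→0  b→4  tau→1  tau→4  [4 exit(s)]
  1: b→5  [1 exit(s)]
  2: tau→2  [1 exit(s)]
  3: a→4  [1 exit(s)]
  4: a→4  b→0  b→2  [3 exit(s)]
  5: a→5  b→1  b→3  [3 exit(s)]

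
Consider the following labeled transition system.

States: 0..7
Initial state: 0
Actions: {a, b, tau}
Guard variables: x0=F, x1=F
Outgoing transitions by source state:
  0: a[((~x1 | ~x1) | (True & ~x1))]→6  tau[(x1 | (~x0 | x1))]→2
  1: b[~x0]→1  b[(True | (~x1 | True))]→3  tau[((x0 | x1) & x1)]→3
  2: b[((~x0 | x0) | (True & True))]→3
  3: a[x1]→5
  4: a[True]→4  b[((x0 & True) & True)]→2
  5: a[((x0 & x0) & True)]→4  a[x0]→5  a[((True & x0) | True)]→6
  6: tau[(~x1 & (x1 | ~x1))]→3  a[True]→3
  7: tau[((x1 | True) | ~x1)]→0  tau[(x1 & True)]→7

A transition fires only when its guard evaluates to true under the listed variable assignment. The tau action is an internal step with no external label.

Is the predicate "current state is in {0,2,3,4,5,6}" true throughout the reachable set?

Inv-set: {0,2,3,4,5,6}
Reach set: {0,2,3,6}
  0: ok
  2: ok
  3: ok
  6: ok

Answer: INVARIANT HOLDS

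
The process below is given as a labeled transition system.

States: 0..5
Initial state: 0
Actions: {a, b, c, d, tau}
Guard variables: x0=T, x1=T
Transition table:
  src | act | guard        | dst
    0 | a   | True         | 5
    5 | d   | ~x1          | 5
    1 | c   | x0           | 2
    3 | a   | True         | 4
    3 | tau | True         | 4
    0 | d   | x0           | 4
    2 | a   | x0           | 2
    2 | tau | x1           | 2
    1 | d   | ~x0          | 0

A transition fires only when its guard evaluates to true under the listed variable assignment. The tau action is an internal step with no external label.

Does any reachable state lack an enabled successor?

Reachable = {0,4,5}
  0: a→5  d→4  [deg 2]
  4: ∅  [deadlock]
  5: ∅  [deadlock]
witness 4: d

Answer: DEADLOCK at state 4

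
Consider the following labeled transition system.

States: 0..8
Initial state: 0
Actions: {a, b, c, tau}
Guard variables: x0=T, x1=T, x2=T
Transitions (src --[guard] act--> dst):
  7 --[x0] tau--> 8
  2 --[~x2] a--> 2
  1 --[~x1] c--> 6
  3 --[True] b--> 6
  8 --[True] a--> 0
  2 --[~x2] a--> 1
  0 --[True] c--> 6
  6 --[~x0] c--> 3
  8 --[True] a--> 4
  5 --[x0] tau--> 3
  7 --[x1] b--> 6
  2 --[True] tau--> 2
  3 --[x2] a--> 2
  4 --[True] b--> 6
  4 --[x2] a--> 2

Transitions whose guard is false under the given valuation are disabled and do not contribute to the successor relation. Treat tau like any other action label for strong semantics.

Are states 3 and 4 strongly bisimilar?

Answer: BISIMILAR

Trace:
Compute ~ classes (split until stable):
  round 0: {{0,1,2,3,4,5,6,7,8}}
  round 1: {{0},{1,6},{2,5},{3,4},{7},{8}}
  round 2: {{0},{1,6},{2},{3,4},{5},{7},{8}}
7 equivalence class(es) (converged in 3)
[3]={3,4}  [4]={3,4}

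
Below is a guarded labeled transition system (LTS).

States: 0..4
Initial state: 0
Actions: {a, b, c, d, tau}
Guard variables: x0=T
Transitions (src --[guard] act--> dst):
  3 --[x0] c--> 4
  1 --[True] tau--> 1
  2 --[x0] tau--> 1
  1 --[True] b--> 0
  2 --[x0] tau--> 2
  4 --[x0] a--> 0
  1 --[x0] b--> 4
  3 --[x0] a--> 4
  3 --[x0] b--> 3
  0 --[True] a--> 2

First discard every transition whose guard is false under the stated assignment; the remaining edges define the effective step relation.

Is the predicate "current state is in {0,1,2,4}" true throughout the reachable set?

Allowed set {0,1,2,4}
Reach set: {0,1,2,4}
  0: ok
  1: ok
  2: ok
  4: ok

Answer: INVARIANT HOLDS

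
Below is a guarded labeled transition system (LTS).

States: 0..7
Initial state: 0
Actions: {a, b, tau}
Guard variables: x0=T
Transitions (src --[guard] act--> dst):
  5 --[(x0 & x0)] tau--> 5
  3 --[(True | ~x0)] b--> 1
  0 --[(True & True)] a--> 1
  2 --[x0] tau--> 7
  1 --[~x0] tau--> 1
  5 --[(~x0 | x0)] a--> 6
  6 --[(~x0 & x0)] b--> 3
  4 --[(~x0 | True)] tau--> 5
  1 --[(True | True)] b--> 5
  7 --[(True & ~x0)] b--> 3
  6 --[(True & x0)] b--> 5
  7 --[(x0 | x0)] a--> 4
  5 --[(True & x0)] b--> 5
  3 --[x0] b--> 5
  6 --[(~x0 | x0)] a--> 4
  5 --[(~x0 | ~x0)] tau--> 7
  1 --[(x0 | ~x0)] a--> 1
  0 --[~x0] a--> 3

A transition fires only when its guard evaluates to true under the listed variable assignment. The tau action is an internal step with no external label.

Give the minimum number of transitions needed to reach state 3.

Breadth-first toward 3:
  depth 0: {0}
  depth 1: {1}
  depth 2: {5}
  depth 3: {6}
  depth 4: {4}
3 never appears.

Answer: UNREACHABLE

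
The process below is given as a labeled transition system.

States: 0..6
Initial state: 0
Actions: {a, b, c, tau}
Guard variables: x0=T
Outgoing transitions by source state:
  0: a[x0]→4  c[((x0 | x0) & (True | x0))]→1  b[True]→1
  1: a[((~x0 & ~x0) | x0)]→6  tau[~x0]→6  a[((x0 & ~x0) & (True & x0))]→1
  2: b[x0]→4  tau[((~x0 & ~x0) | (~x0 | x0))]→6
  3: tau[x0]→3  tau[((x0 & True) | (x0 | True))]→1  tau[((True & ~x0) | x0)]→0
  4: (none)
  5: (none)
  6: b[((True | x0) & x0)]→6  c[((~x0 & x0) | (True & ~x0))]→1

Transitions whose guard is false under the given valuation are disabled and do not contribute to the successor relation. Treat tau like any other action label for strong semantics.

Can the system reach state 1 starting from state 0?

Answer: REACHABLE

Analysis:
After dropping false guards: 10 live edges.
Layer 0: {0}
Layer 1: {1,4}  total {0,1,4}
Layer 2: {6}  total {0,1,4,6}
Reachable = {0,1,4,6}
trace reaching 1: c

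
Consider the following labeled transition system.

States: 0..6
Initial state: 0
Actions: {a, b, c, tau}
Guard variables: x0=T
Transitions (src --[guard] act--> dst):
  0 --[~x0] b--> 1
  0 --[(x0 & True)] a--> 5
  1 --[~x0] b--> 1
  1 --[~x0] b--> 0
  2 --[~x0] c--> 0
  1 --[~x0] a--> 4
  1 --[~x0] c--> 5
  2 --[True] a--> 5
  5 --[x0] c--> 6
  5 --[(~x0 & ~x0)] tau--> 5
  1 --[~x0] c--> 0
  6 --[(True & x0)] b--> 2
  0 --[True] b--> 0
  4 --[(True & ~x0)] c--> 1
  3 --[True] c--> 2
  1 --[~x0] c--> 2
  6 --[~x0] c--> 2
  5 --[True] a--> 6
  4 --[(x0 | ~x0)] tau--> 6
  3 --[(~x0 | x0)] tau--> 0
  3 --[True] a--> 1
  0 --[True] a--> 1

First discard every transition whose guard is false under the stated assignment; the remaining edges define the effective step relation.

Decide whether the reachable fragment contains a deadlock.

Answer: DEADLOCK at state 1

Working:
Reachable = {0,1,2,5,6}
  0: a→1  a→5  b→0  [3 exit(s)]
  1: ∅  [no exit]
  2: a→5  [1 exit(s)]
  5: a→6  c→6  [2 exit(s)]
  6: b→2  [1 exit(s)]
Path to 1: a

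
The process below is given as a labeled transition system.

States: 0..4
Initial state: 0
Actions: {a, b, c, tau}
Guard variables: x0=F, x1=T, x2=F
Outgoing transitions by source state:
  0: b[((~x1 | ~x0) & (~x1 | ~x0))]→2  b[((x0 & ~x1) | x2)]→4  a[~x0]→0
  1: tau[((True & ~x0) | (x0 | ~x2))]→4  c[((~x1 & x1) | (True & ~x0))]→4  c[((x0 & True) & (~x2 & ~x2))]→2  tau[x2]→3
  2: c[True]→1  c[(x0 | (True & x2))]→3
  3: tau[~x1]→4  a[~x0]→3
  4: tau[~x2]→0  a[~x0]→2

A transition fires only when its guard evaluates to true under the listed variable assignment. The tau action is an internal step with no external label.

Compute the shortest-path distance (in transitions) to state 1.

Layered search for 1:
  L0 = {0}
  L1 = {2}
  L2 = {1}
first hit 1 at d=2 via b·c

Answer: 2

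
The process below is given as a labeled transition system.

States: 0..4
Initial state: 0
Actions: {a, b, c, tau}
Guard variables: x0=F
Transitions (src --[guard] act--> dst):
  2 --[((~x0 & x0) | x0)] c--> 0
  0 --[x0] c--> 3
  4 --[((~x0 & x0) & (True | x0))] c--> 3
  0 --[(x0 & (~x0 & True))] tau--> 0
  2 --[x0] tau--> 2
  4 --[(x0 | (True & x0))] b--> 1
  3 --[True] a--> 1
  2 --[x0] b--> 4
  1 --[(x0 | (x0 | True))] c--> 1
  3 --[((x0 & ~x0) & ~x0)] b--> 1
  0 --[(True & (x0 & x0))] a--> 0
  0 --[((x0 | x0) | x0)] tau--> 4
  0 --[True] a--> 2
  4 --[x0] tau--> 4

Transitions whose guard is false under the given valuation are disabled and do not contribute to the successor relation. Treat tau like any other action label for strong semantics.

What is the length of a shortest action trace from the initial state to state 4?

Layered search for 4:
  Layer 0: {0}
  Layer 1: {2}
4 never appears.

Answer: UNREACHABLE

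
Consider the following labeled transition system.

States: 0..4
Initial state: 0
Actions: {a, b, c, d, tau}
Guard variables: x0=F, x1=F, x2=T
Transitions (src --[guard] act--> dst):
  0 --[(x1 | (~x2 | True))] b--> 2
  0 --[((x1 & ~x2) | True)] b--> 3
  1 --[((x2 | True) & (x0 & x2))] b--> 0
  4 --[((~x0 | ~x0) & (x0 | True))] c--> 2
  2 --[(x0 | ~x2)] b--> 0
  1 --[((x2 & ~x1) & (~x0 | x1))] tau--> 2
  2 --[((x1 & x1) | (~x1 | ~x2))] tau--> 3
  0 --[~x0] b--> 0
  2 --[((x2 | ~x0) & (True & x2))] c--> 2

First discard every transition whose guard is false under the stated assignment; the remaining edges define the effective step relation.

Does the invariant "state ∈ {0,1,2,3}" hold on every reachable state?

Answer: INVARIANT HOLDS

Analysis:
Allowed set {0,1,2,3}
Reach set: {0,2,3}
  0: ✓
  2: ✓
  3: ✓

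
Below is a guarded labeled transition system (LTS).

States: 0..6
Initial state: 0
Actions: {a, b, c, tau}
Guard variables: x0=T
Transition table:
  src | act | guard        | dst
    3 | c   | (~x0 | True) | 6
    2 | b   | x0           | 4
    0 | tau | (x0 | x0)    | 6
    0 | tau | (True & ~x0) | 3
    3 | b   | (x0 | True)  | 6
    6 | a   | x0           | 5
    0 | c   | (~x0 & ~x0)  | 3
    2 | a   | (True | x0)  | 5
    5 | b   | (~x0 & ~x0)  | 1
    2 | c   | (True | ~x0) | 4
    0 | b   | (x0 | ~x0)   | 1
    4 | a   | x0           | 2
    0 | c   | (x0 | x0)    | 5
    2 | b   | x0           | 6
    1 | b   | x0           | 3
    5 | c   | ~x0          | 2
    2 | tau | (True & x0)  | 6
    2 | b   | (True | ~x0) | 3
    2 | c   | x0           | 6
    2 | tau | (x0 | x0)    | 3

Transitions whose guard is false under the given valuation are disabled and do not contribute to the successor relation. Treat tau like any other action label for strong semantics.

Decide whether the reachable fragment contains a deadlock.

R = {0,1,3,5,6}
  0: b→1  c→5  tau→6  [3 exit(s)]
  1: b→3  [1 exit(s)]
  3: b→6  c→6  [2 exit(s)]
  5: ∅  [deadlock]
  6: a→5  [1 exit(s)]
witness 5: c

Answer: DEADLOCK at state 5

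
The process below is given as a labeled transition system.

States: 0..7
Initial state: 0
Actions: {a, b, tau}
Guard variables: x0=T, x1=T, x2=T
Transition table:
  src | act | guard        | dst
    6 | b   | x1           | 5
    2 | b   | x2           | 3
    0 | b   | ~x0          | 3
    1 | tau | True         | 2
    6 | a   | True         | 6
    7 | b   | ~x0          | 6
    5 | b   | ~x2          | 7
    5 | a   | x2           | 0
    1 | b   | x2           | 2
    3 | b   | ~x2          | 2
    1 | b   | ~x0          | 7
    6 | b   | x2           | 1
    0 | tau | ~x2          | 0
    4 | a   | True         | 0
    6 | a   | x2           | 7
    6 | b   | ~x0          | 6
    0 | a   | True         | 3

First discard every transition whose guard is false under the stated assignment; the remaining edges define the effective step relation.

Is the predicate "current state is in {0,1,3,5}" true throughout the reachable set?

Inv-set: {0,1,3,5}
Reach set: {0,3}
  0: ✓
  3: ✓

Answer: INVARIANT HOLDS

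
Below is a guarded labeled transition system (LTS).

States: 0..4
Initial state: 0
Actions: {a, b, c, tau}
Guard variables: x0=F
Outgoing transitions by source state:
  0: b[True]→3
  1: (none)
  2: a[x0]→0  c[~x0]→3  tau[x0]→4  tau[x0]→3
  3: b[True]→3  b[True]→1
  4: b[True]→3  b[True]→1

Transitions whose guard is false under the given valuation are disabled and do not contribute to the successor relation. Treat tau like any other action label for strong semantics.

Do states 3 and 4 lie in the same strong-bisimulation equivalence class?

Compute ~ classes (split until stable):
  round 0: {{0,1,2,3,4}}
  round 1: {{0,3,4},{1},{2}}
  round 2: {{0},{1},{2},{3,4}}
Fixed point at round 3; 4 class(es).
[3]={3,4}  [4]={3,4}

Answer: BISIMILAR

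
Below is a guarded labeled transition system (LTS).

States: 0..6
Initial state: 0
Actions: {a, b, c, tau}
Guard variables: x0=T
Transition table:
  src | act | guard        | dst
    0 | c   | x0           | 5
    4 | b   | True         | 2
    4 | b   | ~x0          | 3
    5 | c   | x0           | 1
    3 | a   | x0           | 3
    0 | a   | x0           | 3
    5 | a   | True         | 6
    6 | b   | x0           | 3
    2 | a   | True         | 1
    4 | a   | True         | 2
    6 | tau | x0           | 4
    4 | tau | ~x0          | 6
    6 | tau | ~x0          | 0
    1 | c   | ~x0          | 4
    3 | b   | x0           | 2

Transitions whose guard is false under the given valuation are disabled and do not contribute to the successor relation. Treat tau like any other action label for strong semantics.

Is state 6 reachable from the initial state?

Answer: REACHABLE

Working:
Guard filter leaves 11 enabled edge(s).
L0 = {0}
L1 = {3,5}  cumulative {0,3,5}
L2 = {1,2,6}  cumulative {0,1,2,3,5,6}
L3 = {4}  cumulative {0,1,2,3,4,5,6}
Reach set: {0,1,2,3,4,5,6}
Path to 6: c·a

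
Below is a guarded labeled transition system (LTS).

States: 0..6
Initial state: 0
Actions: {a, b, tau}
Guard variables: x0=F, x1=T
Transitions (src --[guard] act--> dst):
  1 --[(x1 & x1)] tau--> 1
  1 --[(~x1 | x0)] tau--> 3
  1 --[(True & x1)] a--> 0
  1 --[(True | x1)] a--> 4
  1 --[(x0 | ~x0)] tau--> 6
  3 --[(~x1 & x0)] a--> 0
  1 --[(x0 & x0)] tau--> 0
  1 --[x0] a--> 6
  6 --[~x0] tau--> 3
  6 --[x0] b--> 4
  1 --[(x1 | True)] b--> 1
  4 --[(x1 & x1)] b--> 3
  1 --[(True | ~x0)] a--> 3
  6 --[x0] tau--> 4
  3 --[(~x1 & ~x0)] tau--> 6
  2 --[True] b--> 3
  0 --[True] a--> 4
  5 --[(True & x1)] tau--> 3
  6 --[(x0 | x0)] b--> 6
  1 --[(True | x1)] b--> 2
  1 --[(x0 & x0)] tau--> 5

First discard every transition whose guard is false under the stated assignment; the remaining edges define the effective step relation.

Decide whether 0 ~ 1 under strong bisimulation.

Answer: NOT BISIMILAR

Trace:
Bisimulation quotient by refinement:
  round 0: {{0,1,2,3,4,5,6}}
  round 1: {{0},{1},{2,4},{3},{5,6}}
Fixed point at round 2; 5 class(es).
class of 0: {0}; class of 1: {1}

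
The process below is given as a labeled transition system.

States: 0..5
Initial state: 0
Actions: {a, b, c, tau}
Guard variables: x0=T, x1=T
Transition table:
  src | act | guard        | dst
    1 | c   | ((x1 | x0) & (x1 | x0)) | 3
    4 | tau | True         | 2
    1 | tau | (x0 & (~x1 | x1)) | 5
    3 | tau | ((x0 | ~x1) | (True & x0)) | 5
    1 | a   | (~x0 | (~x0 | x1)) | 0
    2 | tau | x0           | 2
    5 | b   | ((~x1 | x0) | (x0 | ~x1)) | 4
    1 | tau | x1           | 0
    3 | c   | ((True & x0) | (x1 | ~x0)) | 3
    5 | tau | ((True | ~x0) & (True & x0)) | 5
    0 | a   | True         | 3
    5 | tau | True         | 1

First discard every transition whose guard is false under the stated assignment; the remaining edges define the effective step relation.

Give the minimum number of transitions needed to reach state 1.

Breadth-first toward 1:
  depth 0: {0}
  depth 1: {3}
  depth 2: {5}
  depth 3: {1,4}
depth(1)=3, e.g. a·tau·tau

Answer: 3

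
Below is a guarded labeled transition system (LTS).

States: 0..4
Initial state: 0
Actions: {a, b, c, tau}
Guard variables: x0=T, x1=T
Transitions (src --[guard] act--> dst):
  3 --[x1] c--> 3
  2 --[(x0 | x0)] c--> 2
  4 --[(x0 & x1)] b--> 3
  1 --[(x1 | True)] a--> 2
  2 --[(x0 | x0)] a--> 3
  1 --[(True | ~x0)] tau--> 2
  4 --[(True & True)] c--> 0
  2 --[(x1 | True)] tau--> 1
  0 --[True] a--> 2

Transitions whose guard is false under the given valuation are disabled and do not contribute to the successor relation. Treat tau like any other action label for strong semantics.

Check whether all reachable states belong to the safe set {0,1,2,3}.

Answer: INVARIANT HOLDS

Trace:
Safe = {0,1,2,3}
Reach set: {0,1,2,3}
  0: ok
  1: ok
  2: ok
  3: ok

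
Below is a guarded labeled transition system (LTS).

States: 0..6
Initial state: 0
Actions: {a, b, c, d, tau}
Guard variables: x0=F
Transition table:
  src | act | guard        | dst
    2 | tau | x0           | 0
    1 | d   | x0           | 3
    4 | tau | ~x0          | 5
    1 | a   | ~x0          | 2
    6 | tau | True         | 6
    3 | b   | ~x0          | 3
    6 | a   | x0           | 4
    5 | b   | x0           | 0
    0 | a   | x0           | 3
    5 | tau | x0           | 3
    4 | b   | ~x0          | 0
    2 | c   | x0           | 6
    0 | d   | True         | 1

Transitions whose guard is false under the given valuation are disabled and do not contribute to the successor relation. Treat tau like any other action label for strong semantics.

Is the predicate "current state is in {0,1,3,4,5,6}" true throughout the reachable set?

Allowed set {0,1,3,4,5,6}
Reach set: {0,1,2}
  0: safe
  1: safe
  2: VIOLATES
reach 2 via d·a — violates

Answer: INVARIANT VIOLATED at state 2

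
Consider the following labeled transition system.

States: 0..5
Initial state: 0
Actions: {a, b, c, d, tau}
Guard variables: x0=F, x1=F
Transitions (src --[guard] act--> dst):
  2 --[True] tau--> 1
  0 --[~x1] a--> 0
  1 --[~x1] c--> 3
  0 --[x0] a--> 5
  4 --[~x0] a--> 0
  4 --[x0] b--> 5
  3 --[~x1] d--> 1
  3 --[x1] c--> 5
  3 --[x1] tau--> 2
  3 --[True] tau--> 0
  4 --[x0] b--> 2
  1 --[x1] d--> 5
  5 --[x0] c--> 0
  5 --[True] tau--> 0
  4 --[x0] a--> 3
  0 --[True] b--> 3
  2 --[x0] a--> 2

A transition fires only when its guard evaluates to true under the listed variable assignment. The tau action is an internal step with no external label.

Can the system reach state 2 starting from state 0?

Answer: UNREACHABLE

Trace:
Guard filter leaves 8 enabled edge(s).
depth 0: {0}
depth 1: {3}  now seen {0,3}
depth 2: {1}  now seen {0,1,3}
Reach set: {0,1,3}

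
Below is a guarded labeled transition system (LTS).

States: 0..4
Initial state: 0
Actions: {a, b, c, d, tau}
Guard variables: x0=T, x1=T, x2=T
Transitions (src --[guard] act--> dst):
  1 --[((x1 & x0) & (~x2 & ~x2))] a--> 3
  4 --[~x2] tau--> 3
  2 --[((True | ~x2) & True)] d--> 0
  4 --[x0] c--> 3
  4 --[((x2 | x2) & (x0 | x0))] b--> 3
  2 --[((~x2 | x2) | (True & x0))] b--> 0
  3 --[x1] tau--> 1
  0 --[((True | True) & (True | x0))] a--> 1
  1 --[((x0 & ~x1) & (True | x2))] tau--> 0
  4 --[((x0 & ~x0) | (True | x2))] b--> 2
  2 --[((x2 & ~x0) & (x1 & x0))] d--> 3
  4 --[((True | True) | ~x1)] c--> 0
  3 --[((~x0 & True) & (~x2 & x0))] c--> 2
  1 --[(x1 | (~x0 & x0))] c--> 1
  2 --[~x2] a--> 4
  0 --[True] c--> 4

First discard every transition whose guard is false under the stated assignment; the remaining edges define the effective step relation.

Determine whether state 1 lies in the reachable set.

10 transition(s) survive guard evaluation.
Layer 0: {0}
Layer 1: {1,4}  total {0,1,4}
Layer 2: {2,3}  total {0,1,2,3,4}
R = {0,1,2,3,4}
trace reaching 1: a

Answer: REACHABLE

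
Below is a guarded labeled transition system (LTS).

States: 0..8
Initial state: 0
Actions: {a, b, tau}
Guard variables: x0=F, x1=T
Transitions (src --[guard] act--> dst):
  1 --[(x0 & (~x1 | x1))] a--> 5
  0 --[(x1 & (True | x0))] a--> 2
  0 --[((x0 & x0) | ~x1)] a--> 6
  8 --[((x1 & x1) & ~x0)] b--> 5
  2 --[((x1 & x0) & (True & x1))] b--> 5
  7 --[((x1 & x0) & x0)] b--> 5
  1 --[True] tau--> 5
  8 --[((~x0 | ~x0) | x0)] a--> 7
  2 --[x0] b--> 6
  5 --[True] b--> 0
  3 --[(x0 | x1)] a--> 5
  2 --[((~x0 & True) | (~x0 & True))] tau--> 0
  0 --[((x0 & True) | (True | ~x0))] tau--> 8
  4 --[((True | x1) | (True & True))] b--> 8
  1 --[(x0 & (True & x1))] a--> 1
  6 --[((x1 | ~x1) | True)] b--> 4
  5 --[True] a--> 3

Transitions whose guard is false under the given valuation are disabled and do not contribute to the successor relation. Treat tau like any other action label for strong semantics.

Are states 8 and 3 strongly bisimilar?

Answer: NOT BISIMILAR

Working:
Refine partition for ~:
  π0 = {{0,1,2,3,4,5,6,7,8}}
  π1 = {{0},{1,2},{3},{4,6},{5,8},{7}}
  π2 = {{0},{1},{2},{3},{4},{5},{6},{7},{8}}
9 equivalence class(es) (converged in 3)
8∈{8}, 3∈{3}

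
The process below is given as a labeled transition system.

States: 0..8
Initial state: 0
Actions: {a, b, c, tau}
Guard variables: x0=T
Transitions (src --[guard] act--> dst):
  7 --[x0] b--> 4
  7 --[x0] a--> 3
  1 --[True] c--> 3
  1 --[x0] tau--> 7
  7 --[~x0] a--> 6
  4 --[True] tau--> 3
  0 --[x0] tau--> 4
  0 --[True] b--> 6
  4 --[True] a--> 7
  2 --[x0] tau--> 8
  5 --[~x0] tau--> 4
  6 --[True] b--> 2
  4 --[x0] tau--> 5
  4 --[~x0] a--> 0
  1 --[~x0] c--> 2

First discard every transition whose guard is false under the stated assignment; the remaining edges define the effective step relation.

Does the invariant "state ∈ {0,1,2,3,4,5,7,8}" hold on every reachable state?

Inv-set: {0,1,2,3,4,5,7,8}
Reachable = {0,2,3,4,5,6,7,8}
  0: ok
  2: ok
  3: ok
  4: ok
  5: ok
  6: VIOLATES
  7: ok
  8: ok
witness against invariant: b → 6

Answer: INVARIANT VIOLATED at state 6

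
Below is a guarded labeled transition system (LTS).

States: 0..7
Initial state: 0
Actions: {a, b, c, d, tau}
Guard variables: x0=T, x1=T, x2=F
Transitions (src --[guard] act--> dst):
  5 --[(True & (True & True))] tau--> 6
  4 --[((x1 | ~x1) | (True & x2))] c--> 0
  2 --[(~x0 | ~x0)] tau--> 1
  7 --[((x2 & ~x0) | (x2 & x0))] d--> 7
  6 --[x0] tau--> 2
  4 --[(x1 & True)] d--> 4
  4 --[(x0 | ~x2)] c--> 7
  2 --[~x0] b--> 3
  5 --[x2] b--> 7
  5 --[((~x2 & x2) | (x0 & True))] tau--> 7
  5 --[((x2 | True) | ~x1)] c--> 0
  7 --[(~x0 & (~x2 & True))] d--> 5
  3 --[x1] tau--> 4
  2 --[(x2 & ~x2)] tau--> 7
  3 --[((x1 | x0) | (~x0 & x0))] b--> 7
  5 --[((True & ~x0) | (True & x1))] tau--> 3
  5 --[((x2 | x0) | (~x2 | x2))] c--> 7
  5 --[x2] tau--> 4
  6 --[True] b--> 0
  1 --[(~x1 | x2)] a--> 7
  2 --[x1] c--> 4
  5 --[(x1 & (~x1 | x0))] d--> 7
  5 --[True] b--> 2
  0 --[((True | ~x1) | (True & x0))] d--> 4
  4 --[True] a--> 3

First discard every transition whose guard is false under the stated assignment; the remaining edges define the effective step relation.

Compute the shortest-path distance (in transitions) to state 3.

Answer: 2

Analysis:
Layered search for 3:
  Layer 0: {0}
  Layer 1: {4}
  Layer 2: {3,7}
3 enters at depth 2; path d·a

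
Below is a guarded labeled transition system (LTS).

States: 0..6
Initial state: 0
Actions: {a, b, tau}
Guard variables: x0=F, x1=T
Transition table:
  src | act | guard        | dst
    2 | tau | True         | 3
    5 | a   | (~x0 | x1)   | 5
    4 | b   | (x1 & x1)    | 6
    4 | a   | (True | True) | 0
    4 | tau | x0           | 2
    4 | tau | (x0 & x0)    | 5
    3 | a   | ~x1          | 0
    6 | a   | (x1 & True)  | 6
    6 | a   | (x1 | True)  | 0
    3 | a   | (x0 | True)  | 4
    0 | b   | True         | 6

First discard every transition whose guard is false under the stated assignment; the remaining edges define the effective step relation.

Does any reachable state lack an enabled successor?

Answer: DEADLOCK-FREE

Analysis:
Reachable = {0,6}
  0: b→6  [1 exit(s)]
  6: a→0  a→6  [2 exit(s)]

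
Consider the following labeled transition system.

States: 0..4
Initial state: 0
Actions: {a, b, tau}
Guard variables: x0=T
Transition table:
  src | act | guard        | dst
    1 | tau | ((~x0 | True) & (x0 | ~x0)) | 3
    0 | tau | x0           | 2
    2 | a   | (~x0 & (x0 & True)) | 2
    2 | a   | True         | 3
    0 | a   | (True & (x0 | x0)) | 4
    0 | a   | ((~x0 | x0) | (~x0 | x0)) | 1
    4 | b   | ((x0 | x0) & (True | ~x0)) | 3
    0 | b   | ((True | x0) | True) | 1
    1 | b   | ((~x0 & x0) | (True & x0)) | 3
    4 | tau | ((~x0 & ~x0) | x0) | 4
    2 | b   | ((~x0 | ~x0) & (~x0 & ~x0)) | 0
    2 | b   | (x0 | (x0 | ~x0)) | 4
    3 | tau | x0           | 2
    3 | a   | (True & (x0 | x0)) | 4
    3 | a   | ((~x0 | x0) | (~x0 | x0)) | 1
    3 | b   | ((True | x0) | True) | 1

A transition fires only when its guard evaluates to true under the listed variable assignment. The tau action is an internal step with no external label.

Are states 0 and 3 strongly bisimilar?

Bisimulation quotient by refinement:
  round 0: {{0,1,2,3,4}}
  round 1: {{0,3},{1,4},{2}}
  round 2: {{0,3},{1},{2},{4}}
Fixed point at round 3; 4 class(es).
[0]={0,3}  [3]={0,3}

Answer: BISIMILAR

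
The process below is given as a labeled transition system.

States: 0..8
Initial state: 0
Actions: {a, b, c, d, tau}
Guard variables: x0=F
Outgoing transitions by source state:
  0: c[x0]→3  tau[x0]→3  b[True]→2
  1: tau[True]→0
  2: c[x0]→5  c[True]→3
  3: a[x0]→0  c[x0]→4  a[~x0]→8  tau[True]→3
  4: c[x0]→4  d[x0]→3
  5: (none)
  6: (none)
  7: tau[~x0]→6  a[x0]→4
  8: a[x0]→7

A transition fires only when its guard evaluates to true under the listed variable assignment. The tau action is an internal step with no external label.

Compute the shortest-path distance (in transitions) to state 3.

Breadth-first toward 3:
  depth 0: {0}
  depth 1: {2}
  depth 2: {3}
first hit 3 at d=2 via b·c

Answer: 2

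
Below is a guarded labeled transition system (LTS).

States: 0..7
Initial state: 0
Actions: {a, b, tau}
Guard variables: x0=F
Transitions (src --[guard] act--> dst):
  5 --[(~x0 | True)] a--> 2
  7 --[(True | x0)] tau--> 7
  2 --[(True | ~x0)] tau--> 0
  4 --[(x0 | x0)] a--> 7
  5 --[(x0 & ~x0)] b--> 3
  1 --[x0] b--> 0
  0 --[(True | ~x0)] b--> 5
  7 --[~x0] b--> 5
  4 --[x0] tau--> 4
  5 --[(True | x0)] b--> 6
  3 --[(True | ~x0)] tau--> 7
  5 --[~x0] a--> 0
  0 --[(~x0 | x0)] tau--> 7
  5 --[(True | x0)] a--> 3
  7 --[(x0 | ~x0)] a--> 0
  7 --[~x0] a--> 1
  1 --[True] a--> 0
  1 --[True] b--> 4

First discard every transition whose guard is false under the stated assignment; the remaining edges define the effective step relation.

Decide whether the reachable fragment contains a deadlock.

Reachable = {0,1,2,3,4,5,6,7}
  0: b→5  tau→7  [2 out]
  1: a→0  b→4  [2 out]
  2: tau→0  [1 out]
  3: tau→7  [1 out]
  4: ∅  [STUCK]
  5: a→0  a→2  a→3  b→6  [4 out]
  6: ∅  [STUCK]
  7: a→0  a→1  b→5  tau→7  [4 out]
trace reaching 4: tau·a·b

Answer: DEADLOCK at state 4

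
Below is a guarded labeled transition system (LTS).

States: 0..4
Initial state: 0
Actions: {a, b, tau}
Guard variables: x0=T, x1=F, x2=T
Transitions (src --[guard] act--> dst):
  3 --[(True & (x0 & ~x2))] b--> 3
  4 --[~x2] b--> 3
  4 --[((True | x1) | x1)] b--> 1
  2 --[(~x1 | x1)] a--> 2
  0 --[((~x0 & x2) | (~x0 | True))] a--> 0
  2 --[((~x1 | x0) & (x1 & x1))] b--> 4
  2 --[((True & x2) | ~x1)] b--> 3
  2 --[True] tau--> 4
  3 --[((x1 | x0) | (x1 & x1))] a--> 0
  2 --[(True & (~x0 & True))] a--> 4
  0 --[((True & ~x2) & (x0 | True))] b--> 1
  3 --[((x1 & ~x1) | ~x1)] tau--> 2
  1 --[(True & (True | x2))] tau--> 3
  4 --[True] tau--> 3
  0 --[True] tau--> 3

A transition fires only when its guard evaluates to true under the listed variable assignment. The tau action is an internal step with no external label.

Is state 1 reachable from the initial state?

10 transition(s) survive guard evaluation.
Layer 0: {0}
Layer 1: {3}  total {0,3}
Layer 2: {2}  total {0,2,3}
Layer 3: {4}  total {0,2,3,4}
Layer 4: {1}  total {0,1,2,3,4}
Reachable = {0,1,2,3,4}
witness 1: tau·tau·tau·b

Answer: REACHABLE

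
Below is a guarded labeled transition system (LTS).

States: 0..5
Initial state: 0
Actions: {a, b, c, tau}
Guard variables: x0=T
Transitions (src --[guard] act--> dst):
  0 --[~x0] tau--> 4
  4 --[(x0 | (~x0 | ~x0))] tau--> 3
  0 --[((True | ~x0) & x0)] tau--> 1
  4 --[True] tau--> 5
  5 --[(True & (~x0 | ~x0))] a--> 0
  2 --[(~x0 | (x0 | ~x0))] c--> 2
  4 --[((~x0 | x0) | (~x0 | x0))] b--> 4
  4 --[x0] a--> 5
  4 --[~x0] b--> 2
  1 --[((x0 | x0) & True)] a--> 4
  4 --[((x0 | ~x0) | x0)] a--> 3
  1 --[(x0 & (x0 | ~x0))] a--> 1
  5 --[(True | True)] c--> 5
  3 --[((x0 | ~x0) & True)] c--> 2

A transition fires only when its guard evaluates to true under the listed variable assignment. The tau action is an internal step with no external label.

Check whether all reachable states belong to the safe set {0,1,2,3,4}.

Safe = {0,1,2,3,4}
R = {0,1,2,3,4,5}
  0: ok
  1: ok
  2: ok
  3: ok
  4: ok
  5: ✗ unsafe
reach 5 via tau·a·tau — violates

Answer: INVARIANT VIOLATED at state 5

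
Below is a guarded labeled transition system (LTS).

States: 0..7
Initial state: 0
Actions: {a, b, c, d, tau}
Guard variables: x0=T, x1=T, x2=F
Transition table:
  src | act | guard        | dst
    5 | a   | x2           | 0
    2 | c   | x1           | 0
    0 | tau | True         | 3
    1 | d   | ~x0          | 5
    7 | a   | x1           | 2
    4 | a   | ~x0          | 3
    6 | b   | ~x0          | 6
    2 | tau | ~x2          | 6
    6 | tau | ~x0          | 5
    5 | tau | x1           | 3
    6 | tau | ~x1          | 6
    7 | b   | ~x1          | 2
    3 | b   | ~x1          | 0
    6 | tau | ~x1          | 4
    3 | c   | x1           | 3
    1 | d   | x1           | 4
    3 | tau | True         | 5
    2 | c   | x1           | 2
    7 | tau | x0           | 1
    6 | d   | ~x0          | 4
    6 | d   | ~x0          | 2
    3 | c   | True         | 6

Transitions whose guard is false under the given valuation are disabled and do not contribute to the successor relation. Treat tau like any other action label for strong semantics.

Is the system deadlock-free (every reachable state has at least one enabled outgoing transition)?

Reachable = {0,3,5,6}
  0: tau→3  [deg 1]
  3: c→3  c→6  tau→5  [deg 3]
  5: tau→3  [deg 1]
  6: ∅  [deadlock]
witness 6: tau·c

Answer: DEADLOCK at state 6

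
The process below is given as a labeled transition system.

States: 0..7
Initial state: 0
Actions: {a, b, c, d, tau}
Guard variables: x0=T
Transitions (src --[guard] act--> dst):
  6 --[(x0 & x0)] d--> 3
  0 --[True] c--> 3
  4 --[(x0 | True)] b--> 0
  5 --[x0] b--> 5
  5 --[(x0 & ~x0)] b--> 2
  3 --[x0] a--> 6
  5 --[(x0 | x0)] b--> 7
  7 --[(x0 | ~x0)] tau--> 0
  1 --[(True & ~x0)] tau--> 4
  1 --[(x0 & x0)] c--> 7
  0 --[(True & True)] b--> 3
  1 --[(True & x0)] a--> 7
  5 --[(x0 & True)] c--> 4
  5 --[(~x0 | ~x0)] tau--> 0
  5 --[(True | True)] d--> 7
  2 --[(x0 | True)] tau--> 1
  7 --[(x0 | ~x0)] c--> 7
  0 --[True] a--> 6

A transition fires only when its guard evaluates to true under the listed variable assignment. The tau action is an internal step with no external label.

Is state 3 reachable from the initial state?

15 transition(s) survive guard evaluation.
depth 0: {0}
depth 1: {3,6}  now seen {0,3,6}
R = {0,3,6}
witness 3: c

Answer: REACHABLE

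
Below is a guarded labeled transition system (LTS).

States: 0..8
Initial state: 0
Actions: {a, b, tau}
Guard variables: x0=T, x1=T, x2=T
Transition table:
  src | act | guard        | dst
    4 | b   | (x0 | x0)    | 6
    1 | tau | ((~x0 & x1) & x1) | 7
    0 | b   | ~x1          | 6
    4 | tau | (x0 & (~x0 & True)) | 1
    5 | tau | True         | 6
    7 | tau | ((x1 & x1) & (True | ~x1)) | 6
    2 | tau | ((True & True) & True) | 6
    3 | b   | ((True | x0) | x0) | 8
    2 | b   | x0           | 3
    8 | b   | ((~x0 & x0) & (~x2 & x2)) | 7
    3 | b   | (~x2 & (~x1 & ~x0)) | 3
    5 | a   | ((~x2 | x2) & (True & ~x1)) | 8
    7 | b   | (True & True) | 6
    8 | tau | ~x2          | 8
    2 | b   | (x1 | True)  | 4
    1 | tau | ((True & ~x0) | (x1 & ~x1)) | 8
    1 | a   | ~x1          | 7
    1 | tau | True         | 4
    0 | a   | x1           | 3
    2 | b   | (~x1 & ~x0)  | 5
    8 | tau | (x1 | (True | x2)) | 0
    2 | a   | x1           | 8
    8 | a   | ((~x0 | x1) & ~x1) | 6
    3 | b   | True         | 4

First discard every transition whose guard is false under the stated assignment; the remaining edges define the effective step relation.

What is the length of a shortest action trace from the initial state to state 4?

Answer: 2

Analysis:
BFS to 4:
  Layer 0: {0}
  Layer 1: {3}
  Layer 2: {4,8}
depth(4)=2, e.g. a·b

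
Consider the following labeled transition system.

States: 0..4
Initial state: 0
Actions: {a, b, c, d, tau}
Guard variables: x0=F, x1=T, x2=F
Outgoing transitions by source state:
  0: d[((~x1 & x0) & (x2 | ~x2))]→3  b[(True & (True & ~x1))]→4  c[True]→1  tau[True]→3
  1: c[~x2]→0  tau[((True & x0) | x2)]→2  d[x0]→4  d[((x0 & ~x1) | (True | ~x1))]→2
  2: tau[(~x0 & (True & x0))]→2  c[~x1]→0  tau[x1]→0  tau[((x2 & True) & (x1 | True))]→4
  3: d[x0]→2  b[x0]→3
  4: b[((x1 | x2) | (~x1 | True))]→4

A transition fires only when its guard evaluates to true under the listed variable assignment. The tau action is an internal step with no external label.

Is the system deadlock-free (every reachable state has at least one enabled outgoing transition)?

Answer: DEADLOCK at state 3

Working:
R = {0,1,2,3}
  0: c→1  tau→3  [2 exit(s)]
  1: c→0  d→2  [2 exit(s)]
  2: tau→0  [1 exit(s)]
  3: ∅  [deadlock]
witness 3: tau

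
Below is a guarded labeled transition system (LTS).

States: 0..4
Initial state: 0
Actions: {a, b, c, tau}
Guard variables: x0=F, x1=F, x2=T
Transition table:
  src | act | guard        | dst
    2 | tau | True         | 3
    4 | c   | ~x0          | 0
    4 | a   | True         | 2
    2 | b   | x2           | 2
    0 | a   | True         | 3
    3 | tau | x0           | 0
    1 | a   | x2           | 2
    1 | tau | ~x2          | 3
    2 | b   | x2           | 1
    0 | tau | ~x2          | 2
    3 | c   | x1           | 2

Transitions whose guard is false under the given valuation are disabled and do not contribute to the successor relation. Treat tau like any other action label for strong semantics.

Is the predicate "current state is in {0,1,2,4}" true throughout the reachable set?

Safe = {0,1,2,4}
R = {0,3}
  0: safe
  3: outside
witness against invariant: a → 3

Answer: INVARIANT VIOLATED at state 3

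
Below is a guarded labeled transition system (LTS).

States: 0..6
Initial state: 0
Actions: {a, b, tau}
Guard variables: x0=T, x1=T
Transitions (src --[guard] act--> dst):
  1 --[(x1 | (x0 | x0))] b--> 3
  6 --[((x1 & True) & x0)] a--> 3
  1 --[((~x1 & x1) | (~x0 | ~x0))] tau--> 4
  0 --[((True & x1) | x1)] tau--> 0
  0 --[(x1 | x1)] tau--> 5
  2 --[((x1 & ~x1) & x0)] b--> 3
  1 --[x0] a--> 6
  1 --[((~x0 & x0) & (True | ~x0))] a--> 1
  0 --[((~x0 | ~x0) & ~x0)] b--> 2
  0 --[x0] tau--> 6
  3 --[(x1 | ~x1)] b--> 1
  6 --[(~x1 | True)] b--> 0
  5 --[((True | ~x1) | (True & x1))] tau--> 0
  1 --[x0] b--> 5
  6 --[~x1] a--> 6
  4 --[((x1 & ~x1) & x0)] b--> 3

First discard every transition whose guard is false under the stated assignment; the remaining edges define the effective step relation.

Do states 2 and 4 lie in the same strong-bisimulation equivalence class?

Bisimulation quotient by refinement:
  round 0: {{0,1,2,3,4,5,6}}
  round 1: {{0,5},{1,6},{2,4},{3}}
  round 2: {{0},{1},{2,4},{3},{5},{6}}
stable after 3 split(s): 6 block(s)
2∈{2,4}, 4∈{2,4}

Answer: BISIMILAR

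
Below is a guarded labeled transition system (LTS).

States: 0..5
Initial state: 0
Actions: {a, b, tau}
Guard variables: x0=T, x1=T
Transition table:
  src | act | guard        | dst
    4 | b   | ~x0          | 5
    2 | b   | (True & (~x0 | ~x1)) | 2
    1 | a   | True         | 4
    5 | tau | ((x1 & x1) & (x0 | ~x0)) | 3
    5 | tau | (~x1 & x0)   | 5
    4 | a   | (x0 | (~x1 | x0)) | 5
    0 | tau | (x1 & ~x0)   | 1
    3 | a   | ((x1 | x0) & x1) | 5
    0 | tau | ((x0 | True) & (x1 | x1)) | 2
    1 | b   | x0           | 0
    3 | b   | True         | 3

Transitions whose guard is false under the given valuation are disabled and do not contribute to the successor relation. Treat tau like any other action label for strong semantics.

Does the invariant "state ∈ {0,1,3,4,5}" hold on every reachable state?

Safe = {0,1,3,4,5}
Reach set: {0,2}
  0: ✓
  2: VIOLATES
reach 2 via tau — violates

Answer: INVARIANT VIOLATED at state 2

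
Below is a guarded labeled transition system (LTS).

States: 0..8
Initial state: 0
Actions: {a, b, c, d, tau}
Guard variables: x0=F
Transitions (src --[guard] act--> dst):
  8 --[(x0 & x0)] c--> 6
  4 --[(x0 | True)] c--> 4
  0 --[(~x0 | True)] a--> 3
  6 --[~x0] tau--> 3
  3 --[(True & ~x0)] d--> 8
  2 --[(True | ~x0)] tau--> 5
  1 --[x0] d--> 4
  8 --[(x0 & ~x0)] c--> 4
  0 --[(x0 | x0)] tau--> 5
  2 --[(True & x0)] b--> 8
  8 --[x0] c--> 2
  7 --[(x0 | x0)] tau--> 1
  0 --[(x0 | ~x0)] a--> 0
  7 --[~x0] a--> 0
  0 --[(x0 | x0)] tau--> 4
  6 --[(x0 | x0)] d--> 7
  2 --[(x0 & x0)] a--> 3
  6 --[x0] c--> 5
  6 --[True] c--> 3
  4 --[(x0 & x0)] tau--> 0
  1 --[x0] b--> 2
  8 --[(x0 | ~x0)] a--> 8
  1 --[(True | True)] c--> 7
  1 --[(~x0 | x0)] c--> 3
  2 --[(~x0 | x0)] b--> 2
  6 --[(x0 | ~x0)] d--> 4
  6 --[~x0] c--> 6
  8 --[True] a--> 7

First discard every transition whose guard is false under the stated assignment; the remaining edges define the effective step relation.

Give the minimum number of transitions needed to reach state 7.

BFS to 7:
  depth 0: {0}
  depth 1: {3}
  depth 2: {8}
  depth 3: {7}
depth(7)=3, e.g. a·d·a

Answer: 3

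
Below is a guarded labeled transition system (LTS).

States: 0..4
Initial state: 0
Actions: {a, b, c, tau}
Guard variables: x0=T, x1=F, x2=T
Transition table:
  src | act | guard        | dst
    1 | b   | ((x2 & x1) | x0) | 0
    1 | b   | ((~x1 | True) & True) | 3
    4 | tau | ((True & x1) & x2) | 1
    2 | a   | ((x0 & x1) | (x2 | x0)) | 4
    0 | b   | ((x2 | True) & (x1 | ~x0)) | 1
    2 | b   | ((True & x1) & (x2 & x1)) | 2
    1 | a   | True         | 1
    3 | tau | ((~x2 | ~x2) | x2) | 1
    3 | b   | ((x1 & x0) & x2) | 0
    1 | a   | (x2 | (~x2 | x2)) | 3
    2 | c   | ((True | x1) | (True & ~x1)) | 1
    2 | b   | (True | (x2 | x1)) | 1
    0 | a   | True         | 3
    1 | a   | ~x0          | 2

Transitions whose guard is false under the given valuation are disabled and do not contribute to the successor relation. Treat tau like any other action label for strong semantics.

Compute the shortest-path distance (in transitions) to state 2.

Layered search for 2:
  depth 0: {0}
  depth 1: {3}
  depth 2: {1}
2 never appears.

Answer: UNREACHABLE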